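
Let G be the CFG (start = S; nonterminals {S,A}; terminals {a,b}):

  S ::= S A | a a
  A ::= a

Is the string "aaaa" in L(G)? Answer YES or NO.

Convert to CNF:
  S -> S A | T0 T0
  A -> a
  T0 -> a

Fill CYK table bottom-up:
  [0..0]={A,T0}  "a"  orig:{A}
  [1..1]={A,T0}  "a"  orig:{A}
  [2..2]={A,T0}  "a"  orig:{A}
  [3..3]={A,T0}  "a"  orig:{A}
  [0..1]={S}  "aa"
  [1..2]={S}  "aa"
  [2..3]={S}  "aa"
  [0..2]={S}  "aaa"
  [1..3]={S}  "aaa"
  [0..3]={S}  "aaaa"

S ∈ T[0,3] ⇒ YES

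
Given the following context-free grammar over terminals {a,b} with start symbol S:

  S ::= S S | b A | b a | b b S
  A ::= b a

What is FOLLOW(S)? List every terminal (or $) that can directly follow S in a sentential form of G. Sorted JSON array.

Compute FIRST by fixpoint:
iter 1:
  A via A→b a: +{b}
  S via S→b A: +{b}
  FIRST(S)={b}  FIRST(A)={b}
iter 2: (stable)
  FIRST(S)={b}  FIRST(A)={b}

Compute FOLLOW by fixpoint:
seed FOLLOW(S) with $
iter 1:
  S→S S: FOLLOW(S) ⊇ FIRST(S) = {b}; new: +{b}
  S→b A: FOLLOW(A) ⊇ FOLLOW(S) ⊇ {$,b}; new: +{$,b}
  FOLLOW(S)={$,b}  FOLLOW(A)={$,b}
iter 2: — fixpoint
  FOLLOW(S)={$,b}  FOLLOW(A)={$,b}

FOLLOW(S) = ["$", "b"]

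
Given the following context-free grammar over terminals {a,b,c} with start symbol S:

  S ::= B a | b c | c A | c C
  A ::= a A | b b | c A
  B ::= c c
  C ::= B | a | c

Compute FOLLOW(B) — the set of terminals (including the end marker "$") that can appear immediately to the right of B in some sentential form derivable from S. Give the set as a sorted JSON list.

FIRST sets, iterate to fixpoint:
[1]
  A via A→a A: +{a}
  A via A→b b: +{b}
  A via A→c A: +{c}
  B via B→c c: +{c}
  C via C→B: +{c}
  C via C→a: +{a}
  S via S→B a: +{c}
  S via S→b c: +{b}
  FIRST(S)={b,c}  FIRST(A)={a,b,c}  FIRST(B)={c}  FIRST(C)={a,c}
[2] done
  FIRST(S)={b,c}  FIRST(A)={a,b,c}  FIRST(B)={c}  FIRST(C)={a,c}

Compute FOLLOW by fixpoint:
seed FOLLOW(S) with $
pass 1:
  S→B a: FOLLOW(B) ⊇ FIRST(a) = {a}; new: +{a}
  S→c A: FOLLOW(A) ⊇ FOLLOW(S) ⊇ {$}; new: +{$}
  S→c C: FOLLOW(C) ⊇ FOLLOW(S) ⊇ {$}; new: +{$}
  FOLLOW[S]={$}  FOLLOW[A]={$}  FOLLOW[B]={a}  FOLLOW[C]={$}
pass 2:
  C→B: FOLLOW(B) ⊇ FOLLOW(C) ⊇ {$}; new: +{$}
  FOLLOW[S]={$}  FOLLOW[A]={$}  FOLLOW[B]={$,a}  FOLLOW[C]={$}
pass 3: (no change)
  FOLLOW[S]={$}  FOLLOW[A]={$}  FOLLOW[B]={$,a}  FOLLOW[C]={$}

FOLLOW(B) = ["$", "a"]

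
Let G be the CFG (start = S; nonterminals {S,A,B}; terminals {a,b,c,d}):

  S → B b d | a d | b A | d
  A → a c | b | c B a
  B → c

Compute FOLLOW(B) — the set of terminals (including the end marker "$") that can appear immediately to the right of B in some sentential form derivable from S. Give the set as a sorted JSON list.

FIRST iteration:
round 1:
  A via A→a c: +{a}
  A via A→b: +{b}
  A via A→c B a: +{c}
  B via B→c: +{c}
  S via S→B b d: +{c}
  S via S→a d: +{a}
  S via S→b A: +{b}
  S via S→d: +{d}
  FIRST(S)={a,b,c,d}  FIRST(A)={a,b,c}  FIRST(B)={c}
round 2: (stable)
  FIRST(S)={a,b,c,d}  FIRST(A)={a,b,c}  FIRST(B)={c}

FOLLOW sets:
initialize: $ ∈ FOLLOW(S)
[1]
  A→c B a: FOLLOW(B) ⊇ FIRST(a) = {a}; new: +{a}
  S→B b d: FOLLOW(B) ⊇ FIRST(b) = {b}; new: +{b}
  S→b A: FOLLOW(A) ⊇ FOLLOW(S) ⊇ {$}; new: +{$}
  FOLLOW[S]={$}  FOLLOW[A]={$}  FOLLOW[B]={a,b}
[2] (stable)
  FOLLOW[S]={$}  FOLLOW[A]={$}  FOLLOW[B]={a,b}

FOLLOW(B) = ["a", "b"]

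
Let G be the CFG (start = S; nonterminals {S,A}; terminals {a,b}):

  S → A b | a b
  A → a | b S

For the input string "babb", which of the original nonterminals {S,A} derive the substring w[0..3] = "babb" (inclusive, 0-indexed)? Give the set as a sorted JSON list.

Convert to CNF:
  S -> A T0 | T1 T0
  A -> T0 S | a
  T0 -> b
  T1 -> a

CYK fill (cells [i..j] with 0 ≤ i ≤ j ≤ 3 only):
  [0..0]={T0}  "b"  orig:{}
  [1..1]={A,T1}  "a"  orig:{A}
  [2..2]={T0}  "b"  orig:{}
  [3..3]={T0}  "b"  orig:{}
  [0..1]=∅  "ba"
  [1..2]={S}  "ab"
  [2..3]=∅  "bb"
  [0..2]={A}  "bab"
  [1..3]=∅  "abb"
  [0..3]={S}  "babb"

Original NTs in T[0,3] deriving "babb": ["S"]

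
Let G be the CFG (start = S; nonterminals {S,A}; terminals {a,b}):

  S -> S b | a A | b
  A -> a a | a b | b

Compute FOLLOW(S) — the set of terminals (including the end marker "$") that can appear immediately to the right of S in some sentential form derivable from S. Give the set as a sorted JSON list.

Compute FIRST by fixpoint:
round 1:
  A via A→a a: +{a}
  A via A→b: +{b}
  S via S→a A: +{a}
  S via S→b: +{b}
  S: {a,b}  A: {a,b}
round 2: — fixpoint
  S: {a,b}  A: {a,b}

Compute FOLLOW by fixpoint:
initialize: $ ∈ FOLLOW(S)
pass 1:
  S→S b: FOLLOW(S) ⊇ FIRST(b) = {b}; new: +{b}
  S→a A: FOLLOW(A) ⊇ FOLLOW(S) ⊇ {$,b}; new: +{$,b}
  FOLLOW[S]={$,b}  FOLLOW[A]={$,b}
pass 2: (no change)
  FOLLOW[S]={$,b}  FOLLOW[A]={$,b}

FOLLOW(S) = ["$", "b"]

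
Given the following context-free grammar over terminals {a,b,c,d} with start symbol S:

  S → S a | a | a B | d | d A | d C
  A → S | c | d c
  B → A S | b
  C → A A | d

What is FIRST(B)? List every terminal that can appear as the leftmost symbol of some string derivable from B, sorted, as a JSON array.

FIRST iteration:
iter 1:
  A via A→c: +{c}
  A via A→d c: +{d}
  B via B→A S: +{c,d}
  B via B→b: +{b}
  C via C→A A: +{c,d}
  S via S→a: +{a}
  S via S→d: +{d}
  FIRST[S]={a,d}  FIRST[A]={c,d}  FIRST[B]={b,c,d}  FIRST[C]={c,d}
iter 2:
  A via A→S: +{a}
  B via B→A S: +{a}
  C via C→A A: +{a}
  FIRST[S]={a,d}  FIRST[A]={a,c,d}  FIRST[B]={a,b,c,d}  FIRST[C]={a,c,d}
iter 3: (no change)
  FIRST[S]={a,d}  FIRST[A]={a,c,d}  FIRST[B]={a,b,c,d}  FIRST[C]={a,c,d}

FIRST(B) = ["a", "b", "c", "d"]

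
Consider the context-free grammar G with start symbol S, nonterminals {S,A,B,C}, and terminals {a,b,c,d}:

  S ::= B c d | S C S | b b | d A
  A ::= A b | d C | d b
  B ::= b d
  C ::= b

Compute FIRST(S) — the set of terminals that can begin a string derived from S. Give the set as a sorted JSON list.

FIRST sets, iterate to fixpoint:
pass 1:
  A via A→d C: +{d}
  B via B→b d: +{b}
  C via C→b: +{b}
  S via S→B c d: +{b}
  S via S→d A: +{d}
  S: {b,d}  A: {d}  B: {b}  C: {b}
pass 2: (no change)
  S: {b,d}  A: {d}  B: {b}  C: {b}

FIRST(S) = ["b", "d"]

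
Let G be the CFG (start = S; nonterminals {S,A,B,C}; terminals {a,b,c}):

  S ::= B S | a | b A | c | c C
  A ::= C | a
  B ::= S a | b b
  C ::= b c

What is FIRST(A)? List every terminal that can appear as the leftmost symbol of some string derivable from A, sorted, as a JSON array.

Compute FIRST by fixpoint:
round 1:
  A via A→a: +{a}
  B via B→b b: +{b}
  C via C→b c: +{b}
  S via S→B S: +{b}
  S via S→a: +{a}
  S via S→c: +{c}
  FIRST[S]={a,b,c}  FIRST[A]={a}  FIRST[B]={b}  FIRST[C]={b}
round 2:
  A via A→C: +{b}
  B via B→S a: +{a,c}
  FIRST[S]={a,b,c}  FIRST[A]={a,b}  FIRST[B]={a,b,c}  FIRST[C]={b}
round 3: — fixpoint
  FIRST[S]={a,b,c}  FIRST[A]={a,b}  FIRST[B]={a,b,c}  FIRST[C]={b}

FIRST(A) = ["a", "b"]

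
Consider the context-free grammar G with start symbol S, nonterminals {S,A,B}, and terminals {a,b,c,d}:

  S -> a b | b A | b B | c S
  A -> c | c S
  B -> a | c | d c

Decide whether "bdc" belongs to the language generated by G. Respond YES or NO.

Convert to CNF:
  S -> T0 S | T2 T3 | T3 A | T3 B
  A -> T0 S | c
  B -> T1 T0 | a | c
  T0 -> c
  T1 -> d
  T2 -> a
  T3 -> b

Fill CYK table bottom-up:
  [0..0]={T3}  "b"  orig:{}
  [1..1]={T1}  "d"  orig:{}
  [2..2]={A,B,T0}  "c"  orig:{A,B}
  [0..1]=∅  "bd"
  [1..2]={B}  "dc"
  [0..2]={S}  "bdc"

S ∈ T[0,2] ⇒ YES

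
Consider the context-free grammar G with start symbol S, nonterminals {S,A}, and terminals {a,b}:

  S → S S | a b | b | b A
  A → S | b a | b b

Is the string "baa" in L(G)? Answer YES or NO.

Convert to CNF:
  S -> S S | T0 T1 | T1 A | b
  A -> S S | T0 T1 | T1 A | T1 T0 | T1 T1 | b
  T0 -> a
  T1 -> b

Fill CYK table bottom-up:
  T[0,0] 'b' = {A,S,T1}  orig:{A,S}
  T[1,1] 'a' = {T0}  orig:{}
  T[2,2] 'a' = {T0}  orig:{}
  T[0,1] 'ba' = {A}
  T[1,2] 'aa' = ∅
  T[0,2] 'baa' = ∅

S ∉ T[0,2] ⇒ NO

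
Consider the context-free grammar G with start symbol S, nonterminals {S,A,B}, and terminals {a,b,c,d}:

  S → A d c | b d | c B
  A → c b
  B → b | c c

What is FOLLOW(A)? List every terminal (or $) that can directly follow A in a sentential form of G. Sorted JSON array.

Compute FIRST by fixpoint:
round 1:
  A via A→c b: +{c}
  B via B→b: +{b}
  B via B→c c: +{c}
  S via S→A d c: +{c}
  S via S→b d: +{b}
  S: {b,c}  A: {c}  B: {b,c}
round 2: — fixpoint
  S: {b,c}  A: {c}  B: {b,c}

Compute FOLLOW by fixpoint:
seed FOLLOW(S) with $
[1]
  S→A d c: FOLLOW(A) ⊇ FIRST(d) = {d}; new: +{d}
  S→c B: FOLLOW(B) ⊇ FOLLOW(S) ⊇ {$}; new: +{$}
  S: {$}  A: {d}  B: {$}
[2] done
  S: {$}  A: {d}  B: {$}

FOLLOW(A) = ["d"]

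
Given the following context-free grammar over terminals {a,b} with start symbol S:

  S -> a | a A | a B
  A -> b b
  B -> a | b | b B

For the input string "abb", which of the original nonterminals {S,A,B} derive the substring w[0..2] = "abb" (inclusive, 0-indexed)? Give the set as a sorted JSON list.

CNF form of G:
  S -> T1 A | T1 B | a
  A -> T0 T0
  B -> T0 B | a | b
  T0 -> b
  T1 -> a

CYK table (by increasing span) (cells [i..j] with 0 ≤ i ≤ j ≤ 2 only):
  cell(0,0) a: {B,S,T1}  orig:{B,S}
  cell(1,1) b: {B,T0}  orig:{B}
  cell(2,2) b: {B,T0}  orig:{B}
  cell(0,1) ab: {S}
  cell(1,2) bb: {A,B}
  cell(0,2) abb: {S}

Original NTs in T[0,2] deriving "abb": ["S"]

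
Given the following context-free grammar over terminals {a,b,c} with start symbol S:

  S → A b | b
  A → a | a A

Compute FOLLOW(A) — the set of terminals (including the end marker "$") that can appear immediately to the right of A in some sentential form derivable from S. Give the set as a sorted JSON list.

FIRST sets, iterate to fixpoint:
round 1:
  A via A→a: +{a}
  S via S→A b: +{a}
  S via S→b: +{b}
  FIRST(S)={a,b}  FIRST(A)={a}
round 2: (stable)
  FIRST(S)={a,b}  FIRST(A)={a}

Compute FOLLOW by fixpoint:
initialize: $ ∈ FOLLOW(S)
iter 1:
  S→A b: FOLLOW(A) ⊇ FIRST(b) = {b}; new: +{b}
  FOLLOW(S)={$}  FOLLOW(A)={b}
iter 2: (no change)
  FOLLOW(S)={$}  FOLLOW(A)={b}

FOLLOW(A) = ["b"]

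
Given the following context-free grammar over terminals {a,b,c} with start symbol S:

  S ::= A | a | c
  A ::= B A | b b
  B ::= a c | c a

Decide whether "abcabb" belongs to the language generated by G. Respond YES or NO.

Convert to CNF:
  S -> B A | T0 T0 | a | c
  A -> B A | T0 T0
  B -> T1 T2 | T2 T1
  T0 -> b
  T1 -> a
  T2 -> c

Fill CYK table bottom-up:
  cell(0,0) a: {S,T1}  orig:{S}
  cell(1,1) b: {T0}  orig:{}
  cell(2,2) c: {S,T2}  orig:{S}
  cell(3,3) a: {S,T1}  orig:{S}
  cell(4,4) b: {T0}  orig:{}
  cell(5,5) b: {T0}  orig:{}
  cell(0,1) ab: ∅
  cell(1,2) bc: ∅
  cell(2,3) ca: {B}
  cell(3,4) ab: ∅
  cell(4,5) bb: {A,S}
  cell(0,2) abc: ∅
  cell(1,3) bca: ∅
  cell(2,4) cab: ∅
  cell(3,5) abb: ∅
  cell(0,3) abca: ∅
  cell(1,4) bcab: ∅
  cell(2,5) cabb: {A,S}
  cell(0,4) abcab: ∅
  cell(1,5) bcabb: ∅
  cell(0,5) abcabb: ∅

S ∉ T[0,5] ⇒ NO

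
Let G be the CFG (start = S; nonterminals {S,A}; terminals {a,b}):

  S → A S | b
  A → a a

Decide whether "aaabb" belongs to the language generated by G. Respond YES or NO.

Convert to CNF:
  S -> A S | b
  A -> T0 T0
  T0 -> a

Fill CYK table bottom-up:
  T[0,0] 'a' = {T0}  orig:{}
  T[1,1] 'a' = {T0}  orig:{}
  T[2,2] 'a' = {T0}  orig:{}
  T[3,3] 'b' = {S}
  T[4,4] 'b' = {S}
  T[0,1] 'aa' = {A}
  T[1,2] 'aa' = {A}
  T[2,3] 'ab' = ∅
  T[3,4] 'bb' = ∅
  T[0,2] 'aaa' = ∅
  T[1,3] 'aab' = {S}
  T[2,4] 'abb' = ∅
  T[0,3] 'aaab' = ∅
  T[1,4] 'aabb' = ∅
  T[0,4] 'aaabb' = ∅

S ∉ T[0,4] ⇒ NO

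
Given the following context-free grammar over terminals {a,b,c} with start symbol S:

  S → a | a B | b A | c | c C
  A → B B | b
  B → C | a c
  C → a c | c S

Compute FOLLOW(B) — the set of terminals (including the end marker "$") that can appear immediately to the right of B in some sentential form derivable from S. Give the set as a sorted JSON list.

Compute FIRST by fixpoint:
pass 1:
  A via A→b: +{b}
  B via B→a c: +{a}
  C via C→a c: +{a}
  C via C→c S: +{c}
  S via S→a: +{a}
  S via S→b A: +{b}
  S via S→c: +{c}
  FIRST[S]={a,b,c}  FIRST[A]={b}  FIRST[B]={a}  FIRST[C]={a,c}
pass 2:
  A via A→B B: +{a}
  B via B→C: +{c}
  FIRST[S]={a,b,c}  FIRST[A]={a,b}  FIRST[B]={a,c}  FIRST[C]={a,c}
pass 3:
  A via A→B B: +{c}
  FIRST[S]={a,b,c}  FIRST[A]={a,b,c}  FIRST[B]={a,c}  FIRST[C]={a,c}
pass 4: done
  FIRST[S]={a,b,c}  FIRST[A]={a,b,c}  FIRST[B]={a,c}  FIRST[C]={a,c}

FOLLOW iteration:
FOLLOW(S) := {$}
iter 1:
  A→B B: FOLLOW(B) ⊇ FIRST(B) = {a,c}; new: +{a,c}
  B→C: FOLLOW(C) ⊇ FOLLOW(B) ⊇ {a,c}; new: +{a,c}
  C→c S: FOLLOW(S) ⊇ FOLLOW(C) ⊇ {a,c}; new: +{a,c}
  S→a B: FOLLOW(B) ⊇ FOLLOW(S) ⊇ {$,a,c}; new: +{$}
  S→b A: FOLLOW(A) ⊇ FOLLOW(S) ⊇ {$,a,c}; new: +{$,a,c}
  S→c C: FOLLOW(C) ⊇ FOLLOW(S) ⊇ {$,a,c}; new: +{$}
  FOLLOW[S]={$,a,c}  FOLLOW[A]={$,a,c}  FOLLOW[B]={$,a,c}  FOLLOW[C]={$,a,c}
iter 2: — fixpoint
  FOLLOW[S]={$,a,c}  FOLLOW[A]={$,a,c}  FOLLOW[B]={$,a,c}  FOLLOW[C]={$,a,c}

FOLLOW(B) = ["$", "a", "c"]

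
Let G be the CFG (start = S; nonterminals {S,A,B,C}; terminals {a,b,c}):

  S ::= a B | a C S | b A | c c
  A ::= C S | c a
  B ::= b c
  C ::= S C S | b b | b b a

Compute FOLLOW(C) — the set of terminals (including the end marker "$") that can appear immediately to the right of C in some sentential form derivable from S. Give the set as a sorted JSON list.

FIRST iteration:
pass 1:
  A via A→c a: +{c}
  B via B→b c: +{b}
  C via C→b b: +{b}
  S via S→a B: +{a}
  S via S→b A: +{b}
  S via S→c c: +{c}
  FIRST(S)={a,b,c}  FIRST(A)={c}  FIRST(B)={b}  FIRST(C)={b}
pass 2:
  A via A→C S: +{b}
  C via C→S C S: +{a,c}
  FIRST(S)={a,b,c}  FIRST(A)={b,c}  FIRST(B)={b}  FIRST(C)={a,b,c}
pass 3:
  A via A→C S: +{a}
  FIRST(S)={a,b,c}  FIRST(A)={a,b,c}  FIRST(B)={b}  FIRST(C)={a,b,c}
pass 4: — fixpoint
  FIRST(S)={a,b,c}  FIRST(A)={a,b,c}  FIRST(B)={b}  FIRST(C)={a,b,c}

FOLLOW sets:
seed FOLLOW(S) with $
round 1:
  A→C S: FOLLOW(C) ⊇ FIRST(S) = {a,b,c}; new: +{a,b,c}
  C→S C S: FOLLOW(S) ⊇ FIRST(C) = {a,b,c}; new: +{a,b,c}
  S→a B: FOLLOW(B) ⊇ FOLLOW(S) ⊇ {$,a,b,c}; new: +{$,a,b,c}
  S→b A: FOLLOW(A) ⊇ FOLLOW(S) ⊇ {$,a,b,c}; new: +{$,a,b,c}
  FOLLOW(S)={$,a,b,c}  FOLLOW(A)={$,a,b,c}  FOLLOW(B)={$,a,b,c}  FOLLOW(C)={a,b,c}
round 2: (no change)
  FOLLOW(S)={$,a,b,c}  FOLLOW(A)={$,a,b,c}  FOLLOW(B)={$,a,b,c}  FOLLOW(C)={a,b,c}

FOLLOW(C) = ["a", "b", "c"]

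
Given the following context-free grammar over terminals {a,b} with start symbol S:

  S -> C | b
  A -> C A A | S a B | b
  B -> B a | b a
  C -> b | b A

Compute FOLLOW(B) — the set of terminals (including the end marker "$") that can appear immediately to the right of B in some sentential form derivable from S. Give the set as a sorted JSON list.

FIRST iteration:
pass 1:
  A via A→b: +{b}
  B via B→b a: +{b}
  C via C→b: +{b}
  S via S→C: +{b}
  FIRST[S]={b}  FIRST[A]={b}  FIRST[B]={b}  FIRST[C]={b}
pass 2: done
  FIRST[S]={b}  FIRST[A]={b}  FIRST[B]={b}  FIRST[C]={b}

FOLLOW iteration:
initialize: $ ∈ FOLLOW(S)
iter 1:
  A→C A A: FOLLOW(C) ⊇ FIRST(A) = {b}; new: +{b}
  A→C A A: FOLLOW(A) ⊇ FIRST(A) = {b}; new: +{b}
  A→S a B: FOLLOW(S) ⊇ FIRST(a) = {a}; new: +{a}
  A→S a B: FOLLOW(B) ⊇ FOLLOW(A) ⊇ {b}; new: +{b}
  B→B a: FOLLOW(B) ⊇ FIRST(a) = {a}; new: +{a}
  S→C: FOLLOW(C) ⊇ FOLLOW(S) ⊇ {$,a}; new: +{$,a}
  S: {$,a}  A: {b}  B: {a,b}  C: {$,a,b}
iter 2:
  C→b A: FOLLOW(A) ⊇ FOLLOW(C) ⊇ {$,a,b}; new: +{$,a}
  S: {$,a}  A: {$,a,b}  B: {a,b}  C: {$,a,b}
iter 3:
  A→S a B: FOLLOW(B) ⊇ FOLLOW(A) ⊇ {$,a,b}; new: +{$}
  S: {$,a}  A: {$,a,b}  B: {$,a,b}  C: {$,a,b}
iter 4: (stable)
  S: {$,a}  A: {$,a,b}  B: {$,a,b}  C: {$,a,b}

FOLLOW(B) = ["$", "a", "b"]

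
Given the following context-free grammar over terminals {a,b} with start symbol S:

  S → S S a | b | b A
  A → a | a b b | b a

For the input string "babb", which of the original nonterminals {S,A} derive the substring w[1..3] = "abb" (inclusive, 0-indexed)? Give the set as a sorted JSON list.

CNF form of G:
  S -> S X3 | T1 A | b
  A -> T0 X2 | T1 T0 | a
  T0 -> a
  T1 -> b
  X2 -> T1 T1
  X3 -> S T0

Fill CYK table bottom-up — only the sub-triangle for w[1..3]:
  [1..1]={A,T0}  "a"  orig:{A}
  [2..2]={S,T1}  "b"  orig:{S}
  [3..3]={S,T1}  "b"  orig:{S}
  [1..2]=∅  "ab"
  [2..3]={X2}  "bb"  orig:{}
  [1..3]={A}  "abb"

Original NTs in T[1,3] deriving "abb": ["A"]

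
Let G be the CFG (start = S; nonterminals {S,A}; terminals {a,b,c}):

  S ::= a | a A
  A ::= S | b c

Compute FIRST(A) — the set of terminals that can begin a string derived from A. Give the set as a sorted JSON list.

Compute FIRST by fixpoint:
iter 1:
  A via A→b c: +{b}
  S via S→a: +{a}
  S: {a}  A: {b}
iter 2:
  A via A→S: +{a}
  S: {a}  A: {a,b}
iter 3: done
  S: {a}  A: {a,b}

FIRST(A) = ["a", "b"]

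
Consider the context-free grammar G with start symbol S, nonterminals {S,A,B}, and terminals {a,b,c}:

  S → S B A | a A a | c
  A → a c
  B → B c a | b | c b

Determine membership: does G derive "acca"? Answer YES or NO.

Convert to CNF:
  S -> S X4 | T0 X5 | c
  A -> T0 T1
  B -> B X3 | T1 T2 | b
  T0 -> a
  T1 -> c
  T2 -> b
  X3 -> T1 T0
  X4 -> B A
  X5 -> A T0

CYK fill:
  T[0,0] 'a' = {T0}  orig:{}
  T[1,1] 'c' = {S,T1}  orig:{S}
  T[2,2] 'c' = {S,T1}  orig:{S}
  T[3,3] 'a' = {T0}  orig:{}
  T[0,1] 'ac' = {A}
  T[1,2] 'cc' = ∅
  T[2,3] 'ca' = {X3}  orig:{}
  T[0,2] 'acc' = ∅
  T[1,3] 'cca' = ∅
  T[0,3] 'acca' = ∅

S ∉ T[0,3] ⇒ NO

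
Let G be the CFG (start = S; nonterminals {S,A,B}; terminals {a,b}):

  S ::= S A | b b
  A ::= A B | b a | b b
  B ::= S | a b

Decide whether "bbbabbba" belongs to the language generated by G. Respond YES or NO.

Convert to CNF:
  S -> S A | T0 T0
  A -> A B | T0 T0 | T0 T1
  B -> S A | T0 T0 | T1 T0
  T0 -> b
  T1 -> a

Fill CYK table bottom-up:
  T[0,0] 'b' = {T0}  orig:{}
  T[1,1] 'b' = {T0}  orig:{}
  T[2,2] 'b' = {T0}  orig:{}
  T[3,3] 'a' = {T1}  orig:{}
  T[4,4] 'b' = {T0}  orig:{}
  T[5,5] 'b' = {T0}  orig:{}
  T[6,6] 'b' = {T0}  orig:{}
  T[7,7] 'a' = {T1}  orig:{}
  T[0,1] 'bb' = {A,B,S}
  T[1,2] 'bb' = {A,B,S}
  T[2,3] 'ba' = {A}
  T[3,4] 'ab' = {B}
  T[4,5] 'bb' = {A,B,S}
  T[5,6] 'bb' = {A,B,S}
  T[6,7] 'ba' = {A}
  T[0,2] 'bbb' = ∅
  T[1,3] 'bba' = ∅
  T[2,4] 'bab' = ∅
  T[3,5] 'abb' = ∅
  T[4,6] 'bbb' = ∅
  T[5,7] 'bba' = ∅
  T[0,3] 'bbba' = {B,S}
  T[1,4] 'bbab' = {A}
  T[2,5] 'babb' = {A}
  T[3,6] 'abbb' = ∅
  T[4,7] 'bbba' = {B,S}
  T[0,4] 'bbbab' = ∅
  T[1,5] 'bbabb' = ∅
  T[2,6] 'babbb' = ∅
  T[3,7] 'abbba' = ∅
  T[0,5] 'bbbabb' = {B,S}
  T[1,6] 'bbabbb' = {A}
  T[2,7] 'babbba' = {A}
  T[0,6] 'bbbabbb' = ∅
  T[1,7] 'bbabbba' = ∅
  T[0,7] 'bbbabbba' = {B,S}

S ∈ T[0,7] ⇒ YES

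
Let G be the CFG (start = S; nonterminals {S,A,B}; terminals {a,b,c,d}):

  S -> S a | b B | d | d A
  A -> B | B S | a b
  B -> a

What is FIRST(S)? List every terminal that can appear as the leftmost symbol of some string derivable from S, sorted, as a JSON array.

Compute FIRST by fixpoint:
iter 1:
  A via A→a b: +{a}
  B via B→a: +{a}
  S via S→b B: +{b}
  S via S→d: +{d}
  S: {b,d}  A: {a}  B: {a}
iter 2: (stable)
  S: {b,d}  A: {a}  B: {a}

FIRST(S) = ["b", "d"]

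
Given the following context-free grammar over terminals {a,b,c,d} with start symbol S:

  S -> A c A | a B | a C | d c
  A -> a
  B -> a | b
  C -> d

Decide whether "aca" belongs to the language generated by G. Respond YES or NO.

CNF form of G:
  S -> A X3 | T1 B | T1 C | T2 T0
  A -> a
  B -> a | b
  C -> d
  T0 -> c
  T1 -> a
  T2 -> d
  X3 -> T0 A

Fill CYK table bottom-up:
  cell(0,0) a: {A,B,T1}  orig:{A,B}
  cell(1,1) c: {T0}  orig:{}
  cell(2,2) a: {A,B,T1}  orig:{A,B}
  cell(0,1) ac: ∅
  cell(1,2) ca: {X3}  orig:{}
  cell(0,2) aca: {S}

S ∈ T[0,2] ⇒ YES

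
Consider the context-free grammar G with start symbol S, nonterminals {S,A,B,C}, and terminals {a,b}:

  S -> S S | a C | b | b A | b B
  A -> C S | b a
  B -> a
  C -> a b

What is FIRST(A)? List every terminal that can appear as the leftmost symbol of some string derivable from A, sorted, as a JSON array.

FIRST sets, iterate to fixpoint:
round 1:
  A via A→b a: +{b}
  B via B→a: +{a}
  C via C→a b: +{a}
  S via S→a C: +{a}
  S via S→b: +{b}
  S: {a,b}  A: {b}  B: {a}  C: {a}
round 2:
  A via A→C S: +{a}
  S: {a,b}  A: {a,b}  B: {a}  C: {a}
round 3: (no change)
  S: {a,b}  A: {a,b}  B: {a}  C: {a}

FIRST(A) = ["a", "b"]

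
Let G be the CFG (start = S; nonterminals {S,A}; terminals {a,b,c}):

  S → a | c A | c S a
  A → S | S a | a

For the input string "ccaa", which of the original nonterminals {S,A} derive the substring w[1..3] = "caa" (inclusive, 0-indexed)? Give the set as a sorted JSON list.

CNF form of G:
  S -> T1 A | T1 X3 | a
  A -> S T0 | T1 A | T1 X2 | a
  T0 -> a
  T1 -> c
  X2 -> S T0
  X3 -> S T0

CYK table (by increasing span) — only the sub-triangle for w[1..3]:
  cell(1,1) c: {T1}  orig:{}
  cell(2,2) a: {A,S,T0}  orig:{A,S}
  cell(3,3) a: {A,S,T0}  orig:{A,S}
  cell(1,2) ca: {A,S}
  cell(2,3) aa: {A,X2,X3}  orig:{A}
  cell(1,3) caa: {A,S,X2,X3}  orig:{A,S}

Original NTs in T[1,3] deriving "caa": ["A", "S"]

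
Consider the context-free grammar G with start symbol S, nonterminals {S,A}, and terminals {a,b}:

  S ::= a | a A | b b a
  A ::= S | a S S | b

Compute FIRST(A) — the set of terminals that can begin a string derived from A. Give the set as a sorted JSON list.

FIRST sets, iterate to fixpoint:
[1]
  A via A→a S S: +{a}
  A via A→b: +{b}
  S via S→a: +{a}
  S via S→b b a: +{b}
  FIRST[S]={a,b}  FIRST[A]={a,b}
[2] done
  FIRST[S]={a,b}  FIRST[A]={a,b}

FIRST(A) = ["a", "b"]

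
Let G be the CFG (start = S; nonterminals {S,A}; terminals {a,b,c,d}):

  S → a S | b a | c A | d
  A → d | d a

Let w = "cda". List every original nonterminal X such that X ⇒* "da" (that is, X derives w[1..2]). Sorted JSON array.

Convert to CNF:
  S -> T1 S | T2 T1 | T3 A | d
  A -> T0 T1 | d
  T0 -> d
  T1 -> a
  T2 -> b
  T3 -> c

CYK table (by increasing span) — only the sub-triangle for w[1..2]:
  T[1,1] 'd' = {A,S,T0}  orig:{A,S}
  T[2,2] 'a' = {T1}  orig:{}
  T[1,2] 'da' = {A}

Original NTs in T[1,2] deriving "da": ["A"]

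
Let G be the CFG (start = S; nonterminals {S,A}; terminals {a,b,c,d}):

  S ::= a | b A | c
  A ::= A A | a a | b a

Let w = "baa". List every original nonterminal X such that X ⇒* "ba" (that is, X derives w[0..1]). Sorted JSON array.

Convert to CNF:
  S -> T1 A | a | c
  A -> A A | T0 T0 | T1 T0
  T0 -> a
  T1 -> b

CYK table (by increasing span), restricted to cells inside w[0..1]:
  cell(0,0) b: {T1}  orig:{}
  cell(1,1) a: {S,T0}  orig:{S}
  cell(0,1) ba: {A}

Original NTs in T[0,1] deriving "ba": ["A"]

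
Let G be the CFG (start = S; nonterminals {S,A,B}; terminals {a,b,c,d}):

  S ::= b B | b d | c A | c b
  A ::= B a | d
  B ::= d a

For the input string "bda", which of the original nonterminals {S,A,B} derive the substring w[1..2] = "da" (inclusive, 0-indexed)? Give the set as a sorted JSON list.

CNF form of G:
  S -> T2 B | T2 T1 | T3 A | T3 T2
  A -> B T0 | d
  B -> T1 T0
  T0 -> a
  T1 -> d
  T2 -> b
  T3 -> c

CYK table (by increasing span), restricted to cells inside w[1..2]:
  [1..1]={A,T1}  "d"  orig:{A}
  [2..2]={T0}  "a"  orig:{}
  [1..2]={B}  "da"

Original NTs in T[1,2] deriving "da": ["B"]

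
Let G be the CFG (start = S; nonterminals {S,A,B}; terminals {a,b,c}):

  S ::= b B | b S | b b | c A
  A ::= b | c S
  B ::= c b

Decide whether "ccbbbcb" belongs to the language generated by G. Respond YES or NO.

CNF form of G:
  S -> T0 A | T1 B | T1 S | T1 T1
  A -> T0 S | b
  B -> T0 T1
  T0 -> c
  T1 -> b

Fill CYK table bottom-up:
  T[0,0] 'c' = {T0}  orig:{}
  T[1,1] 'c' = {T0}  orig:{}
  T[2,2] 'b' = {A,T1}  orig:{A}
  T[3,3] 'b' = {A,T1}  orig:{A}
  T[4,4] 'b' = {A,T1}  orig:{A}
  T[5,5] 'c' = {T0}  orig:{}
  T[6,6] 'b' = {A,T1}  orig:{A}
  T[0,1] 'cc' = ∅
  T[1,2] 'cb' = {B,S}
  T[2,3] 'bb' = {S}
  T[3,4] 'bb' = {S}
  T[4,5] 'bc' = ∅
  T[5,6] 'cb' = {B,S}
  T[0,2] 'ccb' = {A}
  T[1,3] 'cbb' = {A}
  T[2,4] 'bbb' = {S}
  T[3,5] 'bbc' = ∅
  T[4,6] 'bcb' = {S}
  T[0,3] 'ccbb' = {S}
  T[1,4] 'cbbb' = {A}
  T[2,5] 'bbbc' = ∅
  T[3,6] 'bbcb' = {S}
  T[0,4] 'ccbbb' = {S}
  T[1,5] 'cbbbc' = ∅
  T[2,6] 'bbbcb' = {S}
  T[0,5] 'ccbbbc' = ∅
  T[1,6] 'cbbbcb' = {A}
  T[0,6] 'ccbbbcb' = {S}

S ∈ T[0,6] ⇒ YES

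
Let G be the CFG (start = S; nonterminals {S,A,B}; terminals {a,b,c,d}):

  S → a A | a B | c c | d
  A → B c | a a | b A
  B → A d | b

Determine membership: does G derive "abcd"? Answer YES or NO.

CNF form of G:
  S -> T0 T0 | T1 A | T1 B | d
  A -> B T0 | T1 T1 | T2 A
  B -> A T3 | b
  T0 -> c
  T1 -> a
  T2 -> b
  T3 -> d

CYK fill:
  cell(0,0) a: {T1}  orig:{}
  cell(1,1) b: {B,T2}  orig:{B}
  cell(2,2) c: {T0}  orig:{}
  cell(3,3) d: {S,T3}  orig:{S}
  cell(0,1) ab: {S}
  cell(1,2) bc: {A}
  cell(2,3) cd: ∅
  cell(0,2) abc: {S}
  cell(1,3) bcd: {B}
  cell(0,3) abcd: {S}

S ∈ T[0,3] ⇒ YES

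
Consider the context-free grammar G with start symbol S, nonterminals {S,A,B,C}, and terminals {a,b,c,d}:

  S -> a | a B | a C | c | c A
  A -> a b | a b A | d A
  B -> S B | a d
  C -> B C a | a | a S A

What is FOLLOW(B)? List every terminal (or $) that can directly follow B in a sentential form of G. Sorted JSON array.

Compute FIRST by fixpoint:
pass 1:
  A via A→a b: +{a}
  A via A→d A: +{d}
  B via B→a d: +{a}
  C via C→B C a: +{a}
  S via S→a: +{a}
  S via S→c: +{c}
  FIRST(S)={a,c}  FIRST(A)={a,d}  FIRST(B)={a}  FIRST(C)={a}
pass 2:
  B via B→S B: +{c}
  C via C→B C a: +{c}
  FIRST(S)={a,c}  FIRST(A)={a,d}  FIRST(B)={a,c}  FIRST(C)={a,c}
pass 3: done
  FIRST(S)={a,c}  FIRST(A)={a,d}  FIRST(B)={a,c}  FIRST(C)={a,c}

FOLLOW sets:
initialize: $ ∈ FOLLOW(S)
[1]
  B→S B: FOLLOW(S) ⊇ FIRST(B) = {a,c}; new: +{a,c}
  C→B C a: FOLLOW(B) ⊇ FIRST(C) = {a,c}; new: +{a,c}
  C→B C a: FOLLOW(C) ⊇ FIRST(a) = {a}; new: +{a}
  C→a S A: FOLLOW(S) ⊇ FIRST(A) = {a,d}; new: +{d}
  C→a S A: FOLLOW(A) ⊇ FOLLOW(C) ⊇ {a}; new: +{a}
  S→a B: FOLLOW(B) ⊇ FOLLOW(S) ⊇ {$,a,c,d}; new: +{$,d}
  S→a C: FOLLOW(C) ⊇ FOLLOW(S) ⊇ {$,a,c,d}; new: +{$,c,d}
  S→c A: FOLLOW(A) ⊇ FOLLOW(S) ⊇ {$,a,c,d}; new: +{$,c,d}
  FOLLOW[S]={$,a,c,d}  FOLLOW[A]={$,a,c,d}  FOLLOW[B]={$,a,c,d}  FOLLOW[C]={$,a,c,d}
[2] — fixpoint
  FOLLOW[S]={$,a,c,d}  FOLLOW[A]={$,a,c,d}  FOLLOW[B]={$,a,c,d}  FOLLOW[C]={$,a,c,d}

FOLLOW(B) = ["$", "a", "c", "d"]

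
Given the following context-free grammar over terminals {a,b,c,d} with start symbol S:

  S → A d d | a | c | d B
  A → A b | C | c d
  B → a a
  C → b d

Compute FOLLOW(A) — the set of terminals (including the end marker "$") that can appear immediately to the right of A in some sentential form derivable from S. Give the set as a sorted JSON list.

FIRST sets, iterate to fixpoint:
pass 1:
  A via A→c d: +{c}
  B via B→a a: +{a}
  C via C→b d: +{b}
  S via S→A d d: +{c}
  S via S→a: +{a}
  S via S→d B: +{d}
  FIRST(S)={a,c,d}  FIRST(A)={c}  FIRST(B)={a}  FIRST(C)={b}
pass 2:
  A via A→C: +{b}
  S via S→A d d: +{b}
  FIRST(S)={a,b,c,d}  FIRST(A)={b,c}  FIRST(B)={a}  FIRST(C)={b}
pass 3: done
  FIRST(S)={a,b,c,d}  FIRST(A)={b,c}  FIRST(B)={a}  FIRST(C)={b}

FOLLOW sets:
seed FOLLOW(S) with $
[1]
  A→A b: FOLLOW(A) ⊇ FIRST(b) = {b}; new: +{b}
  A→C: FOLLOW(C) ⊇ FOLLOW(A) ⊇ {b}; new: +{b}
  S→A d d: FOLLOW(A) ⊇ FIRST(d) = {d}; new: +{d}
  S→d B: FOLLOW(B) ⊇ FOLLOW(S) ⊇ {$}; new: +{$}
  S: {$}  A: {b,d}  B: {$}  C: {b}
[2]
  A→C: FOLLOW(C) ⊇ FOLLOW(A) ⊇ {b,d}; new: +{d}
  S: {$}  A: {b,d}  B: {$}  C: {b,d}
[3] — fixpoint
  S: {$}  A: {b,d}  B: {$}  C: {b,d}

FOLLOW(A) = ["b", "d"]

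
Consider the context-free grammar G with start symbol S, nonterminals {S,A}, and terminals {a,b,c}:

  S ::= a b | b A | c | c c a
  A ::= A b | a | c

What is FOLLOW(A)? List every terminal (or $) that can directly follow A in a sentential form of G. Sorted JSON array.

Compute FIRST by fixpoint:
iter 1:
  A via A→a: +{a}
  A via A→c: +{c}
  S via S→a b: +{a}
  S via S→b A: +{b}
  S via S→c: +{c}
  FIRST(S)={a,b,c}  FIRST(A)={a,c}
iter 2: — fixpoint
  FIRST(S)={a,b,c}  FIRST(A)={a,c}

Compute FOLLOW by fixpoint:
FOLLOW(S) := {$}
round 1:
  A→A b: FOLLOW(A) ⊇ FIRST(b) = {b}; new: +{b}
  S→b A: FOLLOW(A) ⊇ FOLLOW(S) ⊇ {$}; new: +{$}
  FOLLOW[S]={$}  FOLLOW[A]={$,b}
round 2: (stable)
  FOLLOW[S]={$}  FOLLOW[A]={$,b}

FOLLOW(A) = ["$", "b"]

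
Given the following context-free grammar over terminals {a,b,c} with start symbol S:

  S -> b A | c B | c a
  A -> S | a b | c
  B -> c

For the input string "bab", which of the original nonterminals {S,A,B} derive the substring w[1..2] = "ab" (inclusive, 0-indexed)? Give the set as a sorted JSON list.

Convert to CNF:
  S -> T1 A | T2 B | T2 T0
  A -> T0 T1 | T1 A | T2 B | T2 T0 | c
  B -> c
  T0 -> a
  T1 -> b
  T2 -> c

CYK fill, restricted to cells inside w[1..2]:
  cell(1,1) a: {T0}  orig:{}
  cell(2,2) b: {T1}  orig:{}
  cell(1,2) ab: {A}

Original NTs in T[1,2] deriving "ab": ["A"]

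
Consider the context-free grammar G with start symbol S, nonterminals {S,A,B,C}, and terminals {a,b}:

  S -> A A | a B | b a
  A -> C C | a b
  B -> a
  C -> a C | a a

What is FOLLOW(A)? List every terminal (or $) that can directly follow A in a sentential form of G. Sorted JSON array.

Compute FIRST by fixpoint:
round 1:
  A via A→a b: +{a}
  B via B→a: +{a}
  C via C→a C: +{a}
  S via S→A A: +{a}
  S via S→b a: +{b}
  FIRST(S)={a,b}  FIRST(A)={a}  FIRST(B)={a}  FIRST(C)={a}
round 2: done
  FIRST(S)={a,b}  FIRST(A)={a}  FIRST(B)={a}  FIRST(C)={a}

Compute FOLLOW by fixpoint:
initialize: $ ∈ FOLLOW(S)
[1]
  A→C C: FOLLOW(C) ⊇ FIRST(C) = {a}; new: +{a}
  S→A A: FOLLOW(A) ⊇ FIRST(A) = {a}; new: +{a}
  S→A A: FOLLOW(A) ⊇ FOLLOW(S) ⊇ {$}; new: +{$}
  S→a B: FOLLOW(B) ⊇ FOLLOW(S) ⊇ {$}; new: +{$}
  FOLLOW(S)={$}  FOLLOW(A)={$,a}  FOLLOW(B)={$}  FOLLOW(C)={a}
[2]
  A→C C: FOLLOW(C) ⊇ FOLLOW(A) ⊇ {$,a}; new: +{$}
  FOLLOW(S)={$}  FOLLOW(A)={$,a}  FOLLOW(B)={$}  FOLLOW(C)={$,a}
[3] — fixpoint
  FOLLOW(S)={$}  FOLLOW(A)={$,a}  FOLLOW(B)={$}  FOLLOW(C)={$,a}

FOLLOW(A) = ["$", "a"]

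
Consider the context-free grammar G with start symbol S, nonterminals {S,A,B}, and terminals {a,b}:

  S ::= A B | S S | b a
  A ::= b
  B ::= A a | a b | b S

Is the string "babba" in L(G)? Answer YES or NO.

CNF form of G:
  S -> A B | S S | T1 T0
  A -> b
  B -> A T0 | T0 T1 | T1 S
  T0 -> a
  T1 -> b

Fill CYK table bottom-up:
  T[0,0] 'b' = {A,T1}  orig:{A}
  T[1,1] 'a' = {T0}  orig:{}
  T[2,2] 'b' = {A,T1}  orig:{A}
  T[3,3] 'b' = {A,T1}  orig:{A}
  T[4,4] 'a' = {T0}  orig:{}
  T[0,1] 'ba' = {B,S}
  T[1,2] 'ab' = {B}
  T[2,3] 'bb' = ∅
  T[3,4] 'ba' = {B,S}
  T[0,2] 'bab' = {S}
  T[1,3] 'abb' = ∅
  T[2,4] 'bba' = {B,S}
  T[0,3] 'babb' = ∅
  T[1,4] 'abba' = ∅
  T[0,4] 'babba' = {S}

S ∈ T[0,4] ⇒ YES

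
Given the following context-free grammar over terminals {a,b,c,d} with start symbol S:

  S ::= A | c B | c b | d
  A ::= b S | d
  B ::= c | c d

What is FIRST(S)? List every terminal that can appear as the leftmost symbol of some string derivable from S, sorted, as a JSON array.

Compute FIRST by fixpoint:
round 1:
  A via A→b S: +{b}
  A via A→d: +{d}
  B via B→c: +{c}
  S via S→A: +{b,d}
  S via S→c B: +{c}
  S: {b,c,d}  A: {b,d}  B: {c}
round 2: — fixpoint
  S: {b,c,d}  A: {b,d}  B: {c}

FIRST(S) = ["b", "c", "d"]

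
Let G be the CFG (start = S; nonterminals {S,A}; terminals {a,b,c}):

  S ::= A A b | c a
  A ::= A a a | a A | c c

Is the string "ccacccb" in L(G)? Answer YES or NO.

Convert to CNF:
  S -> A X4 | T1 T0
  A -> A X3 | T0 A | T1 T1
  T0 -> a
  T1 -> c
  T2 -> b
  X3 -> T0 T0
  X4 -> A T2

Fill CYK table bottom-up:
  cell(0,0) c: {T1}  orig:{}
  cell(1,1) c: {T1}  orig:{}
  cell(2,2) a: {T0}  orig:{}
  cell(3,3) c: {T1}  orig:{}
  cell(4,4) c: {T1}  orig:{}
  cell(5,5) c: {T1}  orig:{}
  cell(6,6) b: {T2}  orig:{}
  cell(0,1) cc: {A}
  cell(1,2) ca: {S}
  cell(2,3) ac: ∅
  cell(3,4) cc: {A}
  cell(4,5) cc: {A}
  cell(5,6) cb: ∅
  cell(0,2) cca: ∅
  cell(1,3) cac: ∅
  cell(2,4) acc: {A}
  cell(3,5) ccc: ∅
  cell(4,6) ccb: {X4}  orig:{}
  cell(0,3) ccac: ∅
  cell(1,4) cacc: ∅
  cell(2,5) accc: ∅
  cell(3,6) cccb: ∅
  cell(0,4) ccacc: ∅
  cell(1,5) caccc: ∅
  cell(2,6) acccb: ∅
  cell(0,5) ccaccc: ∅
  cell(1,6) cacccb: ∅
  cell(0,6) ccacccb: ∅

S ∉ T[0,6] ⇒ NO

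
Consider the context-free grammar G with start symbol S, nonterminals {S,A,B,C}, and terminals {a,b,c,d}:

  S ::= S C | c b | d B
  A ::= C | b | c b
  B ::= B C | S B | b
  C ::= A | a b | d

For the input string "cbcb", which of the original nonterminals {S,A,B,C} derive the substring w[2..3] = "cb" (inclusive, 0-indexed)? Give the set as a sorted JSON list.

Convert to CNF:
  S -> S C | T2 T1 | T3 B
  A -> T0 T1 | T2 T1 | b | d
  B -> B C | S B | b
  C -> T0 T1 | T2 T1 | b | d
  T0 -> a
  T1 -> b
  T2 -> c
  T3 -> d

Fill CYK table bottom-up — only the sub-triangle for w[2..3]:
  T[2,2] 'c' = {T2}  orig:{}
  T[3,3] 'b' = {A,B,C,T1}  orig:{A,B,C}
  T[2,3] 'cb' = {A,C,S}

Original NTs in T[2,3] deriving "cb": ["A", "C", "S"]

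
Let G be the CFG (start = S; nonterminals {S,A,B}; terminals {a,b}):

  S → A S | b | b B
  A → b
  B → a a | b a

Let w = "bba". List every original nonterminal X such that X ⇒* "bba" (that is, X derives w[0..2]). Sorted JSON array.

CNF form of G:
  S -> A S | T1 B | b
  A -> b
  B -> T0 T0 | T1 T0
  T0 -> a
  T1 -> b

CYK table (by increasing span) (cells [i..j] with 0 ≤ i ≤ j ≤ 2 only):
  T[0,0] 'b' = {A,S,T1}  orig:{A,S}
  T[1,1] 'b' = {A,S,T1}  orig:{A,S}
  T[2,2] 'a' = {T0}  orig:{}
  T[0,1] 'bb' = {S}
  T[1,2] 'ba' = {B}
  T[0,2] 'bba' = {S}

Original NTs in T[0,2] deriving "bba": ["S"]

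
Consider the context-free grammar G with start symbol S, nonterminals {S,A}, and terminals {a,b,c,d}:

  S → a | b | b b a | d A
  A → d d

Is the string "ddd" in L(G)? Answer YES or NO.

Convert to CNF:
  S -> T0 A | T1 X3 | a | b
  A -> T0 T0
  T0 -> d
  T1 -> b
  T2 -> a
  X3 -> T1 T2

CYK table (by increasing span):
  [0..0]={T0}  "d"  orig:{}
  [1..1]={T0}  "d"  orig:{}
  [2..2]={T0}  "d"  orig:{}
  [0..1]={A}  "dd"
  [1..2]={A}  "dd"
  [0..2]={S}  "ddd"

S ∈ T[0,2] ⇒ YES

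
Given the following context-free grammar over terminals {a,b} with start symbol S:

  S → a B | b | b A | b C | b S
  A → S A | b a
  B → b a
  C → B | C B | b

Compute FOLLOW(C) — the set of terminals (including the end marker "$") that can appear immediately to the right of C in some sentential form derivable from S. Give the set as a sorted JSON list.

Compute FIRST by fixpoint:
pass 1:
  A via A→b a: +{b}
  B via B→b a: +{b}
  C via C→B: +{b}
  S via S→a B: +{a}
  S via S→b: +{b}
  FIRST[S]={a,b}  FIRST[A]={b}  FIRST[B]={b}  FIRST[C]={b}
pass 2:
  A via A→S A: +{a}
  FIRST[S]={a,b}  FIRST[A]={a,b}  FIRST[B]={b}  FIRST[C]={b}
pass 3: done
  FIRST[S]={a,b}  FIRST[A]={a,b}  FIRST[B]={b}  FIRST[C]={b}

FOLLOW iteration:
initialize: $ ∈ FOLLOW(S)
[1]
  A→S A: FOLLOW(S) ⊇ FIRST(A) = {a,b}; new: +{a,b}
  C→C B: FOLLOW(C) ⊇ FIRST(B) = {b}; new: +{b}
  C→C B: FOLLOW(B) ⊇ FOLLOW(C) ⊇ {b}; new: +{b}
  S→a B: FOLLOW(B) ⊇ FOLLOW(S) ⊇ {$,a,b}; new: +{$,a}
  S→b A: FOLLOW(A) ⊇ FOLLOW(S) ⊇ {$,a,b}; new: +{$,a,b}
  S→b C: FOLLOW(C) ⊇ FOLLOW(S) ⊇ {$,a,b}; new: +{$,a}
  FOLLOW[S]={$,a,b}  FOLLOW[A]={$,a,b}  FOLLOW[B]={$,a,b}  FOLLOW[C]={$,a,b}
[2] (stable)
  FOLLOW[S]={$,a,b}  FOLLOW[A]={$,a,b}  FOLLOW[B]={$,a,b}  FOLLOW[C]={$,a,b}

FOLLOW(C) = ["$", "a", "b"]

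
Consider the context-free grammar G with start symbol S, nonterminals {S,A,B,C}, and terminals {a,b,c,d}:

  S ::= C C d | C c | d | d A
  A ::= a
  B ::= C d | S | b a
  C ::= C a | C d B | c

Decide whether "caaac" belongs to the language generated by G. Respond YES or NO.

CNF form of G:
  S -> C T1 | C X6 | T0 A | d
  A -> a
  B -> C T0 | C T1 | C X4 | T0 A | T2 T3 | d
  C -> C T3 | C X5 | c
  T0 -> d
  T1 -> c
  T2 -> b
  T3 -> a
  X4 -> C T0
  X5 -> T0 B
  X6 -> C T0

CYK table (by increasing span):
  T[0,0] 'c' = {C,T1}  orig:{C}
  T[1,1] 'a' = {A,T3}  orig:{A}
  T[2,2] 'a' = {A,T3}  orig:{A}
  T[3,3] 'a' = {A,T3}  orig:{A}
  T[4,4] 'c' = {C,T1}  orig:{C}
  T[0,1] 'ca' = {C}
  T[1,2] 'aa' = ∅
  T[2,3] 'aa' = ∅
  T[3,4] 'ac' = ∅
  T[0,2] 'caa' = {C}
  T[1,3] 'aaa' = ∅
  T[2,4] 'aac' = ∅
  T[0,3] 'caaa' = {C}
  T[1,4] 'aaac' = ∅
  T[0,4] 'caaac' = {B,S}

S ∈ T[0,4] ⇒ YES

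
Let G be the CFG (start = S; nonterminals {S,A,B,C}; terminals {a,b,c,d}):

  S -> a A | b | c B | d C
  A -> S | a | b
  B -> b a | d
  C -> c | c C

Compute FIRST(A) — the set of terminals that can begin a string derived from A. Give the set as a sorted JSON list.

FIRST sets, iterate to fixpoint:
iter 1:
  A via A→a: +{a}
  A via A→b: +{b}
  B via B→b a: +{b}
  B via B→d: +{d}
  C via C→c: +{c}
  S via S→a A: +{a}
  S via S→b: +{b}
  S via S→c B: +{c}
  S via S→d C: +{d}
  S: {a,b,c,d}  A: {a,b}  B: {b,d}  C: {c}
iter 2:
  A via A→S: +{c,d}
  S: {a,b,c,d}  A: {a,b,c,d}  B: {b,d}  C: {c}
iter 3: (no change)
  S: {a,b,c,d}  A: {a,b,c,d}  B: {b,d}  C: {c}

FIRST(A) = ["a", "b", "c", "d"]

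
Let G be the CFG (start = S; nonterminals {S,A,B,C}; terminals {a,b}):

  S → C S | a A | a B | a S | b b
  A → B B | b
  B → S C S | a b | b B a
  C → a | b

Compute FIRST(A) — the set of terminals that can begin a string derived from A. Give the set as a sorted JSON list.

FIRST sets, iterate to fixpoint:
iter 1:
  A via A→b: +{b}
  B via B→a b: +{a}
  B via B→b B a: +{b}
  C via C→a: +{a}
  C via C→b: +{b}
  S via S→C S: +{a,b}
  FIRST[S]={a,b}  FIRST[A]={b}  FIRST[B]={a,b}  FIRST[C]={a,b}
iter 2:
  A via A→B B: +{a}
  FIRST[S]={a,b}  FIRST[A]={a,b}  FIRST[B]={a,b}  FIRST[C]={a,b}
iter 3: (no change)
  FIRST[S]={a,b}  FIRST[A]={a,b}  FIRST[B]={a,b}  FIRST[C]={a,b}

FIRST(A) = ["a", "b"]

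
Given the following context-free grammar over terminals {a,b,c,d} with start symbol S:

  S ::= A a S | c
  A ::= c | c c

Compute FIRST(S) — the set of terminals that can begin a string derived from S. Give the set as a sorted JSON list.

Compute FIRST by fixpoint:
iter 1:
  A via A→c: +{c}
  S via S→A a S: +{c}
  FIRST[S]={c}  FIRST[A]={c}
iter 2: (stable)
  FIRST[S]={c}  FIRST[A]={c}

FIRST(S) = ["c"]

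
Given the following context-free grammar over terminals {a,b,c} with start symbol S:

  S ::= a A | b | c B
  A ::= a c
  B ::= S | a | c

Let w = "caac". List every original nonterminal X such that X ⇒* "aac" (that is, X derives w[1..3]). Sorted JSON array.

CNF form of G:
  S -> T0 A | T1 B | b
  A -> T0 T1
  B -> T0 A | T1 B | a | b | c
  T0 -> a
  T1 -> c

CYK fill, restricted to cells inside w[1..3]:
  T[1,1] 'a' = {B,T0}  orig:{B}
  T[2,2] 'a' = {B,T0}  orig:{B}
  T[3,3] 'c' = {B,T1}  orig:{B}
  T[1,2] 'aa' = ∅
  T[2,3] 'ac' = {A}
  T[1,3] 'aac' = {B,S}

Original NTs in T[1,3] deriving "aac": ["B", "S"]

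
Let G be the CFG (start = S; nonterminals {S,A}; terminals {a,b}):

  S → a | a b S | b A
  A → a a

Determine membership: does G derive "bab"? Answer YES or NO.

CNF form of G:
  S -> T0 X2 | T1 A | a
  A -> T0 T0
  T0 -> a
  T1 -> b
  X2 -> T1 S

CYK fill:
  T[0,0] 'b' = {T1}  orig:{}
  T[1,1] 'a' = {S,T0}  orig:{S}
  T[2,2] 'b' = {T1}  orig:{}
  T[0,1] 'ba' = {X2}  orig:{}
  T[1,2] 'ab' = ∅
  T[0,2] 'bab' = ∅

S ∉ T[0,2] ⇒ NO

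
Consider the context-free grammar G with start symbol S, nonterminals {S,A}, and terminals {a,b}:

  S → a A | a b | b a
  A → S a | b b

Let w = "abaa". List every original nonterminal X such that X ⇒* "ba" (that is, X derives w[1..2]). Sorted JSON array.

Convert to CNF:
  S -> T0 A | T0 T1 | T1 T0
  A -> S T0 | T1 T1
  T0 -> a
  T1 -> b

Fill CYK table bottom-up — only the sub-triangle for w[1..2]:
  [1..1]={T1}  "b"  orig:{}
  [2..2]={T0}  "a"  orig:{}
  [1..2]={S}  "ba"

Original NTs in T[1,2] deriving "ba": ["S"]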